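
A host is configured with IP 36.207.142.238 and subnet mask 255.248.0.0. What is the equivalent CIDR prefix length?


Binary: 11111111.11111000.00000000.00000000
Count leading 1s
Prefix: /13


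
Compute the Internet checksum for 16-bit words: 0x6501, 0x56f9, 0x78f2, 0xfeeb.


Sum all words (with carry folding):
+ 0x6501 = 0x6501
+ 0x56f9 = 0xbbfa
+ 0x78f2 = 0x34ed
+ 0xfeeb = 0x33d9
One's complement: ~0x33d9
Checksum = 0xcc26


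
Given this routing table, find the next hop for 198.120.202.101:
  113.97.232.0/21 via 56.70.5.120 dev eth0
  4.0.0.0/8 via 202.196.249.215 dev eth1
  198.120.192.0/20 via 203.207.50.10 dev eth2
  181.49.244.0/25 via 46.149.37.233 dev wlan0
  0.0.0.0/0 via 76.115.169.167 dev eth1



Longest prefix match for 198.120.202.101:
  /21 113.97.232.0: no
  /8 4.0.0.0: no
  /20 198.120.192.0: MATCH
  /25 181.49.244.0: no
  /0 0.0.0.0: MATCH
Selected: next-hop 203.207.50.10 via eth2 (matched /20)


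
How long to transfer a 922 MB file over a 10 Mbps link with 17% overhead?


Effective throughput = 10 * (1 - 17/100) = 8.3 Mbps
File size in Mb = 922 * 8 = 7376 Mb
Time = 7376 / 8.3
Time = 888.6747 seconds


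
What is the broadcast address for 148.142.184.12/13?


Network: 148.136.0.0/13
Host bits = 19
Set all host bits to 1:
Broadcast: 148.143.255.255


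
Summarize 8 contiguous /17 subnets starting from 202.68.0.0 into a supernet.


Original prefix: /17
Number of subnets: 8 = 2^3
New prefix = 17 - 3 = 14
Supernet: 202.68.0.0/14


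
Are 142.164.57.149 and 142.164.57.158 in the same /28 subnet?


Mask: 255.255.255.240
142.164.57.149 AND mask = 142.164.57.144
142.164.57.158 AND mask = 142.164.57.144
Yes, same subnet (142.164.57.144)


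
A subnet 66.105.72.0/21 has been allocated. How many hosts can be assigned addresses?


Host bits = 32 - 21 = 11
Total addresses = 2^11 = 2048
Usable = total - 2 (network and broadcast)
Usable hosts: 2046


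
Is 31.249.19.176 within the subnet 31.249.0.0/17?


Subnet network: 31.249.0.0
Test IP AND mask: 31.249.0.0
Yes, 31.249.19.176 is in 31.249.0.0/17


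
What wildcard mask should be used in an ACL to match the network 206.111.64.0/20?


Subnet mask: 255.255.240.0
Wildcard = 255.255.255.255 - subnet mask
255 - 255 = 0
255 - 255 = 0
255 - 240 = 15
255 - 0 = 255
Wildcard: 0.0.15.255


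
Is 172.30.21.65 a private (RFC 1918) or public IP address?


RFC 1918 private ranges:
  10.0.0.0/8 (10.0.0.0 - 10.255.255.255)
  172.16.0.0/12 (172.16.0.0 - 172.31.255.255)
  192.168.0.0/16 (192.168.0.0 - 192.168.255.255)
Private (in 172.16.0.0/12)


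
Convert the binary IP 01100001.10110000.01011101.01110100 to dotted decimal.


01100001 = 97
10110000 = 176
01011101 = 93
01110100 = 116
IP: 97.176.93.116


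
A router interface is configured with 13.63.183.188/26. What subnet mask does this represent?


/26 means 26 network bits, 6 host bits
Binary: 11111111111111111111111111000000
Mask: 255.255.255.192


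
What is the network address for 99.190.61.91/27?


IP:   01100011.10111110.00111101.01011011
Mask: 11111111.11111111.11111111.11100000
AND operation:
Net:  01100011.10111110.00111101.01000000
Network: 99.190.61.64/27


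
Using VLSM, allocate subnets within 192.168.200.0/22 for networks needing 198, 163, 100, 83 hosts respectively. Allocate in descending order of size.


198 hosts -> /24 (254 usable): 192.168.200.0/24
163 hosts -> /24 (254 usable): 192.168.201.0/24
100 hosts -> /25 (126 usable): 192.168.202.0/25
83 hosts -> /25 (126 usable): 192.168.202.128/25
Allocation: 192.168.200.0/24 (198 hosts, 254 usable); 192.168.201.0/24 (163 hosts, 254 usable); 192.168.202.0/25 (100 hosts, 126 usable); 192.168.202.128/25 (83 hosts, 126 usable)


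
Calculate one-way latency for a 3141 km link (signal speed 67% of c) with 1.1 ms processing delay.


Speed = 0.67 * 3e5 km/s = 201000 km/s
Propagation delay = 3141 / 201000 = 0.0156 s = 15.6269 ms
Processing delay = 1.1 ms
Total one-way latency = 16.7269 ms


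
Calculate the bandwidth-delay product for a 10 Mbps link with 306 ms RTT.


BDP = bandwidth * RTT
= 10 Mbps * 306 ms
= 10 * 1e6 * 306 / 1000 bits
= 3060000 bits
= 382500 bytes
= 373.5352 KB
BDP = 3060000 bits (382500 bytes)


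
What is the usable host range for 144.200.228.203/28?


Network: 144.200.228.192
Broadcast: 144.200.228.207
First usable = network + 1
Last usable = broadcast - 1
Range: 144.200.228.193 to 144.200.228.206


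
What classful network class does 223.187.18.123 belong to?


First octet: 223
Binary: 11011111
110xxxxx -> Class C (192-223)
Class C, default mask 255.255.255.0 (/24)


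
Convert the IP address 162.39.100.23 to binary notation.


162 = 10100010
39 = 00100111
100 = 01100100
23 = 00010111
Binary: 10100010.00100111.01100100.00010111


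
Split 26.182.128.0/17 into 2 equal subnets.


New prefix = 17 + 1 = 18
Each subnet has 16384 addresses
  26.182.128.0/18
  26.182.192.0/18
Subnets: 26.182.128.0/18, 26.182.192.0/18


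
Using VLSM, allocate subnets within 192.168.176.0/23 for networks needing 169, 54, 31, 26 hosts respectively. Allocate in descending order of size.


169 hosts -> /24 (254 usable): 192.168.176.0/24
54 hosts -> /26 (62 usable): 192.168.177.0/26
31 hosts -> /26 (62 usable): 192.168.177.64/26
26 hosts -> /27 (30 usable): 192.168.177.128/27
Allocation: 192.168.176.0/24 (169 hosts, 254 usable); 192.168.177.0/26 (54 hosts, 62 usable); 192.168.177.64/26 (31 hosts, 62 usable); 192.168.177.128/27 (26 hosts, 30 usable)


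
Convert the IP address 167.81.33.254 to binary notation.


167 = 10100111
81 = 01010001
33 = 00100001
254 = 11111110
Binary: 10100111.01010001.00100001.11111110


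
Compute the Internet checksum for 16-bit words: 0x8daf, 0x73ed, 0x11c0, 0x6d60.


Sum all words (with carry folding):
+ 0x8daf = 0x8daf
+ 0x73ed = 0x019d
+ 0x11c0 = 0x135d
+ 0x6d60 = 0x80bd
One's complement: ~0x80bd
Checksum = 0x7f42


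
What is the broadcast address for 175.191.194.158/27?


Network: 175.191.194.128/27
Host bits = 5
Set all host bits to 1:
Broadcast: 175.191.194.159


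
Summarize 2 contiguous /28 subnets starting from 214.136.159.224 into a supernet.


Original prefix: /28
Number of subnets: 2 = 2^1
New prefix = 28 - 1 = 27
Supernet: 214.136.159.224/27


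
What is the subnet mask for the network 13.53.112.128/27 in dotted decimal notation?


/27 means 27 network bits, 5 host bits
Binary: 11111111111111111111111111100000
Mask: 255.255.255.224


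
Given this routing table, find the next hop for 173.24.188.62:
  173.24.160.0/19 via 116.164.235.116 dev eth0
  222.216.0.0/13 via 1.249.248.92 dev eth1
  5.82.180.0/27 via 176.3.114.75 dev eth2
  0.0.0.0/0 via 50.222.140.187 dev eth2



Longest prefix match for 173.24.188.62:
  /19 173.24.160.0: MATCH
  /13 222.216.0.0: no
  /27 5.82.180.0: no
  /0 0.0.0.0: MATCH
Selected: next-hop 116.164.235.116 via eth0 (matched /19)


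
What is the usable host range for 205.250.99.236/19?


Network: 205.250.96.0
Broadcast: 205.250.127.255
First usable = network + 1
Last usable = broadcast - 1
Range: 205.250.96.1 to 205.250.127.254


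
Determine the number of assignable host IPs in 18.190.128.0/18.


Host bits = 32 - 18 = 14
Total addresses = 2^14 = 16384
Usable = total - 2 (network and broadcast)
Usable hosts: 16382


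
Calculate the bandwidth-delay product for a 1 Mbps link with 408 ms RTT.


BDP = bandwidth * RTT
= 1 Mbps * 408 ms
= 1 * 1e6 * 408 / 1000 bits
= 408000 bits
= 51000 bytes
= 49.8047 KB
BDP = 408000 bits (51000 bytes)


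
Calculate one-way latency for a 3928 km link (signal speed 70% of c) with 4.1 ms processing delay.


Speed = 0.7 * 3e5 km/s = 210000 km/s
Propagation delay = 3928 / 210000 = 0.0187 s = 18.7048 ms
Processing delay = 4.1 ms
Total one-way latency = 22.8048 ms


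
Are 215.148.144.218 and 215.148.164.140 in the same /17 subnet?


Mask: 255.255.128.0
215.148.144.218 AND mask = 215.148.128.0
215.148.164.140 AND mask = 215.148.128.0
Yes, same subnet (215.148.128.0)


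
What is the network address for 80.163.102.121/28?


IP:   01010000.10100011.01100110.01111001
Mask: 11111111.11111111.11111111.11110000
AND operation:
Net:  01010000.10100011.01100110.01110000
Network: 80.163.102.112/28


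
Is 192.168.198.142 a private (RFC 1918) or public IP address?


RFC 1918 private ranges:
  10.0.0.0/8 (10.0.0.0 - 10.255.255.255)
  172.16.0.0/12 (172.16.0.0 - 172.31.255.255)
  192.168.0.0/16 (192.168.0.0 - 192.168.255.255)
Private (in 192.168.0.0/16)


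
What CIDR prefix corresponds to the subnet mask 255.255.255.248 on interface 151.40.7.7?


Binary: 11111111.11111111.11111111.11111000
Count leading 1s
Prefix: /29


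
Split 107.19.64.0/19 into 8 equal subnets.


New prefix = 19 + 3 = 22
Each subnet has 1024 addresses
  107.19.64.0/22
  107.19.68.0/22
  107.19.72.0/22
  107.19.76.0/22
  107.19.80.0/22
  107.19.84.0/22
  107.19.88.0/22
  107.19.92.0/22
Subnets: 107.19.64.0/22, 107.19.68.0/22, 107.19.72.0/22, 107.19.76.0/22, 107.19.80.0/22, 107.19.84.0/22, 107.19.88.0/22, 107.19.92.0/22


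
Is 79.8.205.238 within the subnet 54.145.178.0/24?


Subnet network: 54.145.178.0
Test IP AND mask: 79.8.205.0
No, 79.8.205.238 is not in 54.145.178.0/24


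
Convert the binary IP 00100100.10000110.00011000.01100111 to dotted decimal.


00100100 = 36
10000110 = 134
00011000 = 24
01100111 = 103
IP: 36.134.24.103


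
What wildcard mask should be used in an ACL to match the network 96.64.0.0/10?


Subnet mask: 255.192.0.0
Wildcard = 255.255.255.255 - subnet mask
255 - 255 = 0
255 - 192 = 63
255 - 0 = 255
255 - 0 = 255
Wildcard: 0.63.255.255


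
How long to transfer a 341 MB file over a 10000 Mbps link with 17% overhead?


Effective throughput = 10000 * (1 - 17/100) = 8300 Mbps
File size in Mb = 341 * 8 = 2728 Mb
Time = 2728 / 8300
Time = 0.3287 seconds


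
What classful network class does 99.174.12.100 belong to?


First octet: 99
Binary: 01100011
0xxxxxxx -> Class A (1-126)
Class A, default mask 255.0.0.0 (/8)


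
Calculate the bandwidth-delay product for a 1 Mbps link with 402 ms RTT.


BDP = bandwidth * RTT
= 1 Mbps * 402 ms
= 1 * 1e6 * 402 / 1000 bits
= 402000 bits
= 50250 bytes
= 49.0723 KB
BDP = 402000 bits (50250 bytes)


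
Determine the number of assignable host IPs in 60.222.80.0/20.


Host bits = 32 - 20 = 12
Total addresses = 2^12 = 4096
Usable = total - 2 (network and broadcast)
Usable hosts: 4094


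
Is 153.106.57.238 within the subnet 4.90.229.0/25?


Subnet network: 4.90.229.0
Test IP AND mask: 153.106.57.128
No, 153.106.57.238 is not in 4.90.229.0/25


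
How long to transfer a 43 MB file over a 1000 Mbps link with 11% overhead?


Effective throughput = 1000 * (1 - 11/100) = 890 Mbps
File size in Mb = 43 * 8 = 344 Mb
Time = 344 / 890
Time = 0.3865 seconds


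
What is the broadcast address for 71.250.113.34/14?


Network: 71.248.0.0/14
Host bits = 18
Set all host bits to 1:
Broadcast: 71.251.255.255


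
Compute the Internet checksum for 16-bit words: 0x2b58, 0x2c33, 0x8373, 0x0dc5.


Sum all words (with carry folding):
+ 0x2b58 = 0x2b58
+ 0x2c33 = 0x578b
+ 0x8373 = 0xdafe
+ 0x0dc5 = 0xe8c3
One's complement: ~0xe8c3
Checksum = 0x173c


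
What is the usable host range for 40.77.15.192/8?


Network: 40.0.0.0
Broadcast: 40.255.255.255
First usable = network + 1
Last usable = broadcast - 1
Range: 40.0.0.1 to 40.255.255.254


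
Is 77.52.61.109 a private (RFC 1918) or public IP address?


RFC 1918 private ranges:
  10.0.0.0/8 (10.0.0.0 - 10.255.255.255)
  172.16.0.0/12 (172.16.0.0 - 172.31.255.255)
  192.168.0.0/16 (192.168.0.0 - 192.168.255.255)
Public (not in any RFC 1918 range)


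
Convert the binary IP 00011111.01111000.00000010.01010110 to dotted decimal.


00011111 = 31
01111000 = 120
00000010 = 2
01010110 = 86
IP: 31.120.2.86


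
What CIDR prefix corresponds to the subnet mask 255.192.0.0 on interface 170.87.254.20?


Binary: 11111111.11000000.00000000.00000000
Count leading 1s
Prefix: /10


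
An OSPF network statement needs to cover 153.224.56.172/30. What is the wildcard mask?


Subnet mask: 255.255.255.252
Wildcard = 255.255.255.255 - subnet mask
255 - 255 = 0
255 - 255 = 0
255 - 255 = 0
255 - 252 = 3
Wildcard: 0.0.0.3


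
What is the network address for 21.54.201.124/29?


IP:   00010101.00110110.11001001.01111100
Mask: 11111111.11111111.11111111.11111000
AND operation:
Net:  00010101.00110110.11001001.01111000
Network: 21.54.201.120/29


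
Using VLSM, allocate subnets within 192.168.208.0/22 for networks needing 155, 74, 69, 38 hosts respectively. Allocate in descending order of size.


155 hosts -> /24 (254 usable): 192.168.208.0/24
74 hosts -> /25 (126 usable): 192.168.209.0/25
69 hosts -> /25 (126 usable): 192.168.209.128/25
38 hosts -> /26 (62 usable): 192.168.210.0/26
Allocation: 192.168.208.0/24 (155 hosts, 254 usable); 192.168.209.0/25 (74 hosts, 126 usable); 192.168.209.128/25 (69 hosts, 126 usable); 192.168.210.0/26 (38 hosts, 62 usable)


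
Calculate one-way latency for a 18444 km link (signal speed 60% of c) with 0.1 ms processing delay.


Speed = 0.6 * 3e5 km/s = 180000 km/s
Propagation delay = 18444 / 180000 = 0.1025 s = 102.4667 ms
Processing delay = 0.1 ms
Total one-way latency = 102.5667 ms


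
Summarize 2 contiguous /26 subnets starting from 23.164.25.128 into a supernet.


Original prefix: /26
Number of subnets: 2 = 2^1
New prefix = 26 - 1 = 25
Supernet: 23.164.25.128/25


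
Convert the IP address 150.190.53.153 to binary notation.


150 = 10010110
190 = 10111110
53 = 00110101
153 = 10011001
Binary: 10010110.10111110.00110101.10011001


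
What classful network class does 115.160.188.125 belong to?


First octet: 115
Binary: 01110011
0xxxxxxx -> Class A (1-126)
Class A, default mask 255.0.0.0 (/8)


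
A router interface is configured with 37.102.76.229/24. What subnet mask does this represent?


/24 means 24 network bits, 8 host bits
Binary: 11111111111111111111111100000000
Mask: 255.255.255.0


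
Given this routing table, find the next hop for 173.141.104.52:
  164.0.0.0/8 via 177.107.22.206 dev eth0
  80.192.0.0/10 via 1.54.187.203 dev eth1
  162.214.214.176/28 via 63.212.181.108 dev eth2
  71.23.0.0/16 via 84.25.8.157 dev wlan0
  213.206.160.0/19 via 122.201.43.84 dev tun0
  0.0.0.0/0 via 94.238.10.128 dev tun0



Longest prefix match for 173.141.104.52:
  /8 164.0.0.0: no
  /10 80.192.0.0: no
  /28 162.214.214.176: no
  /16 71.23.0.0: no
  /19 213.206.160.0: no
  /0 0.0.0.0: MATCH
Selected: next-hop 94.238.10.128 via tun0 (matched /0)


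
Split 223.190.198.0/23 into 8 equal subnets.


New prefix = 23 + 3 = 26
Each subnet has 64 addresses
  223.190.198.0/26
  223.190.198.64/26
  223.190.198.128/26
  223.190.198.192/26
  223.190.199.0/26
  223.190.199.64/26
  223.190.199.128/26
  223.190.199.192/26
Subnets: 223.190.198.0/26, 223.190.198.64/26, 223.190.198.128/26, 223.190.198.192/26, 223.190.199.0/26, 223.190.199.64/26, 223.190.199.128/26, 223.190.199.192/26


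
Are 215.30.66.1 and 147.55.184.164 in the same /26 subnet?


Mask: 255.255.255.192
215.30.66.1 AND mask = 215.30.66.0
147.55.184.164 AND mask = 147.55.184.128
No, different subnets (215.30.66.0 vs 147.55.184.128)


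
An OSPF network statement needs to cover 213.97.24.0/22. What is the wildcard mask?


Subnet mask: 255.255.252.0
Wildcard = 255.255.255.255 - subnet mask
255 - 255 = 0
255 - 255 = 0
255 - 252 = 3
255 - 0 = 255
Wildcard: 0.0.3.255


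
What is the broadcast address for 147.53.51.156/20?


Network: 147.53.48.0/20
Host bits = 12
Set all host bits to 1:
Broadcast: 147.53.63.255


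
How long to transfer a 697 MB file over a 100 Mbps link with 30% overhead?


Effective throughput = 100 * (1 - 30/100) = 70 Mbps
File size in Mb = 697 * 8 = 5576 Mb
Time = 5576 / 70
Time = 79.6571 seconds


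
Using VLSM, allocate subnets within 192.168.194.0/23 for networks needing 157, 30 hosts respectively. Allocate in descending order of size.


157 hosts -> /24 (254 usable): 192.168.194.0/24
30 hosts -> /27 (30 usable): 192.168.195.0/27
Allocation: 192.168.194.0/24 (157 hosts, 254 usable); 192.168.195.0/27 (30 hosts, 30 usable)


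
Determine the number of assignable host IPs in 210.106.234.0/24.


Host bits = 32 - 24 = 8
Total addresses = 2^8 = 256
Usable = total - 2 (network and broadcast)
Usable hosts: 254


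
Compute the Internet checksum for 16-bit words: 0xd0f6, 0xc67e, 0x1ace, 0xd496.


Sum all words (with carry folding):
+ 0xd0f6 = 0xd0f6
+ 0xc67e = 0x9775
+ 0x1ace = 0xb243
+ 0xd496 = 0x86da
One's complement: ~0x86da
Checksum = 0x7925


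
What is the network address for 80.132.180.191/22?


IP:   01010000.10000100.10110100.10111111
Mask: 11111111.11111111.11111100.00000000
AND operation:
Net:  01010000.10000100.10110100.00000000
Network: 80.132.180.0/22


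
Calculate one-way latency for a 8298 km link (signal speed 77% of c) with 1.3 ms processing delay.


Speed = 0.77 * 3e5 km/s = 231000 km/s
Propagation delay = 8298 / 231000 = 0.0359 s = 35.9221 ms
Processing delay = 1.3 ms
Total one-way latency = 37.2221 ms


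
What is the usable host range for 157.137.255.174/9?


Network: 157.128.0.0
Broadcast: 157.255.255.255
First usable = network + 1
Last usable = broadcast - 1
Range: 157.128.0.1 to 157.255.255.254


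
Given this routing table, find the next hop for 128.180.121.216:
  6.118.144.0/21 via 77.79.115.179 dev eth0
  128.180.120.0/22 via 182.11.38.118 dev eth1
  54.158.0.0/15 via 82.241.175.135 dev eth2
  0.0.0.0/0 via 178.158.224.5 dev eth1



Longest prefix match for 128.180.121.216:
  /21 6.118.144.0: no
  /22 128.180.120.0: MATCH
  /15 54.158.0.0: no
  /0 0.0.0.0: MATCH
Selected: next-hop 182.11.38.118 via eth1 (matched /22)


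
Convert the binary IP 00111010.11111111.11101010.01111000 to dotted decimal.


00111010 = 58
11111111 = 255
11101010 = 234
01111000 = 120
IP: 58.255.234.120


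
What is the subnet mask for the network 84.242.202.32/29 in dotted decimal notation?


/29 means 29 network bits, 3 host bits
Binary: 11111111111111111111111111111000
Mask: 255.255.255.248


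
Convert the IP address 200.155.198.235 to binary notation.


200 = 11001000
155 = 10011011
198 = 11000110
235 = 11101011
Binary: 11001000.10011011.11000110.11101011


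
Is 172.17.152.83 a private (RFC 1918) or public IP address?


RFC 1918 private ranges:
  10.0.0.0/8 (10.0.0.0 - 10.255.255.255)
  172.16.0.0/12 (172.16.0.0 - 172.31.255.255)
  192.168.0.0/16 (192.168.0.0 - 192.168.255.255)
Private (in 172.16.0.0/12)


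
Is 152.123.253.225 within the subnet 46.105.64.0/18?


Subnet network: 46.105.64.0
Test IP AND mask: 152.123.192.0
No, 152.123.253.225 is not in 46.105.64.0/18


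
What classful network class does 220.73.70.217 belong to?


First octet: 220
Binary: 11011100
110xxxxx -> Class C (192-223)
Class C, default mask 255.255.255.0 (/24)


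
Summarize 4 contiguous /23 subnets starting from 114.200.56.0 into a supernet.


Original prefix: /23
Number of subnets: 4 = 2^2
New prefix = 23 - 2 = 21
Supernet: 114.200.56.0/21


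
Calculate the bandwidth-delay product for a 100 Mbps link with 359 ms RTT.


BDP = bandwidth * RTT
= 100 Mbps * 359 ms
= 100 * 1e6 * 359 / 1000 bits
= 35900000 bits
= 4487500 bytes
= 4382.3242 KB
BDP = 35900000 bits (4487500 bytes)


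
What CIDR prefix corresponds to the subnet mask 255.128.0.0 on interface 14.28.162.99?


Binary: 11111111.10000000.00000000.00000000
Count leading 1s
Prefix: /9


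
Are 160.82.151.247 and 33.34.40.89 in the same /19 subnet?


Mask: 255.255.224.0
160.82.151.247 AND mask = 160.82.128.0
33.34.40.89 AND mask = 33.34.32.0
No, different subnets (160.82.128.0 vs 33.34.32.0)


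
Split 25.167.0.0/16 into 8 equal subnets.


New prefix = 16 + 3 = 19
Each subnet has 8192 addresses
  25.167.0.0/19
  25.167.32.0/19
  25.167.64.0/19
  25.167.96.0/19
  25.167.128.0/19
  25.167.160.0/19
  25.167.192.0/19
  25.167.224.0/19
Subnets: 25.167.0.0/19, 25.167.32.0/19, 25.167.64.0/19, 25.167.96.0/19, 25.167.128.0/19, 25.167.160.0/19, 25.167.192.0/19, 25.167.224.0/19


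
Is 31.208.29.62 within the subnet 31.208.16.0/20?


Subnet network: 31.208.16.0
Test IP AND mask: 31.208.16.0
Yes, 31.208.29.62 is in 31.208.16.0/20


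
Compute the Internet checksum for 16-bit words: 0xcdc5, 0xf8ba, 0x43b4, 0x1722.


Sum all words (with carry folding):
+ 0xcdc5 = 0xcdc5
+ 0xf8ba = 0xc680
+ 0x43b4 = 0x0a35
+ 0x1722 = 0x2157
One's complement: ~0x2157
Checksum = 0xdea8


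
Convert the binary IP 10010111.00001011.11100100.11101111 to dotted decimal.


10010111 = 151
00001011 = 11
11100100 = 228
11101111 = 239
IP: 151.11.228.239


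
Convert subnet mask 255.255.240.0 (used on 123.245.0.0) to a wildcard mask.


Subnet mask: 255.255.240.0
Wildcard = 255.255.255.255 - subnet mask
255 - 255 = 0
255 - 255 = 0
255 - 240 = 15
255 - 0 = 255
Wildcard: 0.0.15.255


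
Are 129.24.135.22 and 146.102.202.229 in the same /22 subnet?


Mask: 255.255.252.0
129.24.135.22 AND mask = 129.24.132.0
146.102.202.229 AND mask = 146.102.200.0
No, different subnets (129.24.132.0 vs 146.102.200.0)


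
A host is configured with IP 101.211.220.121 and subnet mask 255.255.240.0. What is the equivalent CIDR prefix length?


Binary: 11111111.11111111.11110000.00000000
Count leading 1s
Prefix: /20


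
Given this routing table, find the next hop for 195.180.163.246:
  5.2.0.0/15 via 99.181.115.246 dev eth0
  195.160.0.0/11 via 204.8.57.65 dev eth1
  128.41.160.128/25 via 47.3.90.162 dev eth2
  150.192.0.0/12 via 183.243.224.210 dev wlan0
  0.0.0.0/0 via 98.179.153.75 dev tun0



Longest prefix match for 195.180.163.246:
  /15 5.2.0.0: no
  /11 195.160.0.0: MATCH
  /25 128.41.160.128: no
  /12 150.192.0.0: no
  /0 0.0.0.0: MATCH
Selected: next-hop 204.8.57.65 via eth1 (matched /11)


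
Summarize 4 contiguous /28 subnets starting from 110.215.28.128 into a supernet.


Original prefix: /28
Number of subnets: 4 = 2^2
New prefix = 28 - 2 = 26
Supernet: 110.215.28.128/26


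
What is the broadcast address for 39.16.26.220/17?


Network: 39.16.0.0/17
Host bits = 15
Set all host bits to 1:
Broadcast: 39.16.127.255


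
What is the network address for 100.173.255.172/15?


IP:   01100100.10101101.11111111.10101100
Mask: 11111111.11111110.00000000.00000000
AND operation:
Net:  01100100.10101100.00000000.00000000
Network: 100.172.0.0/15


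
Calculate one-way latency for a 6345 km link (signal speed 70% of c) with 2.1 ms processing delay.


Speed = 0.7 * 3e5 km/s = 210000 km/s
Propagation delay = 6345 / 210000 = 0.0302 s = 30.2143 ms
Processing delay = 2.1 ms
Total one-way latency = 32.3143 ms


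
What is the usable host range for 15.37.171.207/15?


Network: 15.36.0.0
Broadcast: 15.37.255.255
First usable = network + 1
Last usable = broadcast - 1
Range: 15.36.0.1 to 15.37.255.254


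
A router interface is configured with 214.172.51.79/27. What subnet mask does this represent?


/27 means 27 network bits, 5 host bits
Binary: 11111111111111111111111111100000
Mask: 255.255.255.224


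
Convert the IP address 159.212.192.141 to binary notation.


159 = 10011111
212 = 11010100
192 = 11000000
141 = 10001101
Binary: 10011111.11010100.11000000.10001101


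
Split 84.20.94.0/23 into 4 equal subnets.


New prefix = 23 + 2 = 25
Each subnet has 128 addresses
  84.20.94.0/25
  84.20.94.128/25
  84.20.95.0/25
  84.20.95.128/25
Subnets: 84.20.94.0/25, 84.20.94.128/25, 84.20.95.0/25, 84.20.95.128/25


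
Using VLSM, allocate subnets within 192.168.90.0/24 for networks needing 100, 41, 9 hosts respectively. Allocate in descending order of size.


100 hosts -> /25 (126 usable): 192.168.90.0/25
41 hosts -> /26 (62 usable): 192.168.90.128/26
9 hosts -> /28 (14 usable): 192.168.90.192/28
Allocation: 192.168.90.0/25 (100 hosts, 126 usable); 192.168.90.128/26 (41 hosts, 62 usable); 192.168.90.192/28 (9 hosts, 14 usable)


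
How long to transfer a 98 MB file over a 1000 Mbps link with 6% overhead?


Effective throughput = 1000 * (1 - 6/100) = 940 Mbps
File size in Mb = 98 * 8 = 784 Mb
Time = 784 / 940
Time = 0.834 seconds


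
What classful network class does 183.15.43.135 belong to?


First octet: 183
Binary: 10110111
10xxxxxx -> Class B (128-191)
Class B, default mask 255.255.0.0 (/16)


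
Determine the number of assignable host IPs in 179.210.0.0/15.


Host bits = 32 - 15 = 17
Total addresses = 2^17 = 131072
Usable = total - 2 (network and broadcast)
Usable hosts: 131070


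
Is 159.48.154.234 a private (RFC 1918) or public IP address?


RFC 1918 private ranges:
  10.0.0.0/8 (10.0.0.0 - 10.255.255.255)
  172.16.0.0/12 (172.16.0.0 - 172.31.255.255)
  192.168.0.0/16 (192.168.0.0 - 192.168.255.255)
Public (not in any RFC 1918 range)


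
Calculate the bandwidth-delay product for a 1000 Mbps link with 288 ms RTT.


BDP = bandwidth * RTT
= 1000 Mbps * 288 ms
= 1000 * 1e6 * 288 / 1000 bits
= 288000000 bits
= 36000000 bytes
= 35156.25 KB
BDP = 288000000 bits (36000000 bytes)


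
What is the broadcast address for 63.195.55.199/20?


Network: 63.195.48.0/20
Host bits = 12
Set all host bits to 1:
Broadcast: 63.195.63.255


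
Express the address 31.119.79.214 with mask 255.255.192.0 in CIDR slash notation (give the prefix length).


Binary: 11111111.11111111.11000000.00000000
Count leading 1s
Prefix: /18


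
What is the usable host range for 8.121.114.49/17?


Network: 8.121.0.0
Broadcast: 8.121.127.255
First usable = network + 1
Last usable = broadcast - 1
Range: 8.121.0.1 to 8.121.127.254


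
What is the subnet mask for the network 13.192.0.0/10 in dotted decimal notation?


/10 means 10 network bits, 22 host bits
Binary: 11111111110000000000000000000000
Mask: 255.192.0.0


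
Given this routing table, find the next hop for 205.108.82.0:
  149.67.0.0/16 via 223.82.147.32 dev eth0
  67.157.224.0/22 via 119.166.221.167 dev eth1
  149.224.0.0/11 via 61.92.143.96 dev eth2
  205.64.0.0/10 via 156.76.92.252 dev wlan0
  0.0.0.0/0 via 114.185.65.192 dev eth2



Longest prefix match for 205.108.82.0:
  /16 149.67.0.0: no
  /22 67.157.224.0: no
  /11 149.224.0.0: no
  /10 205.64.0.0: MATCH
  /0 0.0.0.0: MATCH
Selected: next-hop 156.76.92.252 via wlan0 (matched /10)


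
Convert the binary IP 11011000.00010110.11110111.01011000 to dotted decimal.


11011000 = 216
00010110 = 22
11110111 = 247
01011000 = 88
IP: 216.22.247.88


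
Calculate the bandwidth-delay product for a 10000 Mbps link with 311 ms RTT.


BDP = bandwidth * RTT
= 10000 Mbps * 311 ms
= 10000 * 1e6 * 311 / 1000 bits
= 3110000000 bits
= 388750000 bytes
= 379638.6719 KB
BDP = 3110000000 bits (388750000 bytes)


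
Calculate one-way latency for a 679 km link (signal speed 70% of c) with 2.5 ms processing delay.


Speed = 0.7 * 3e5 km/s = 210000 km/s
Propagation delay = 679 / 210000 = 0.0032 s = 3.2333 ms
Processing delay = 2.5 ms
Total one-way latency = 5.7333 ms


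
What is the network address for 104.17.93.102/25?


IP:   01101000.00010001.01011101.01100110
Mask: 11111111.11111111.11111111.10000000
AND operation:
Net:  01101000.00010001.01011101.00000000
Network: 104.17.93.0/25


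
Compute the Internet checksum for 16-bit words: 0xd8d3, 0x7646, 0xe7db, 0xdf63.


Sum all words (with carry folding):
+ 0xd8d3 = 0xd8d3
+ 0x7646 = 0x4f1a
+ 0xe7db = 0x36f6
+ 0xdf63 = 0x165a
One's complement: ~0x165a
Checksum = 0xe9a5


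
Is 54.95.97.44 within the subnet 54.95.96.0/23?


Subnet network: 54.95.96.0
Test IP AND mask: 54.95.96.0
Yes, 54.95.97.44 is in 54.95.96.0/23


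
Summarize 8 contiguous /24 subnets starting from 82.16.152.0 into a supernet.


Original prefix: /24
Number of subnets: 8 = 2^3
New prefix = 24 - 3 = 21
Supernet: 82.16.152.0/21


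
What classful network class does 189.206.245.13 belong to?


First octet: 189
Binary: 10111101
10xxxxxx -> Class B (128-191)
Class B, default mask 255.255.0.0 (/16)


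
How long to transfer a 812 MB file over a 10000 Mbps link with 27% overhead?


Effective throughput = 10000 * (1 - 27/100) = 7300 Mbps
File size in Mb = 812 * 8 = 6496 Mb
Time = 6496 / 7300
Time = 0.8899 seconds


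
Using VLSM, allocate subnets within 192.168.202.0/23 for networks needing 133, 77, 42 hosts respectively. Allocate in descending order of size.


133 hosts -> /24 (254 usable): 192.168.202.0/24
77 hosts -> /25 (126 usable): 192.168.203.0/25
42 hosts -> /26 (62 usable): 192.168.203.128/26
Allocation: 192.168.202.0/24 (133 hosts, 254 usable); 192.168.203.0/25 (77 hosts, 126 usable); 192.168.203.128/26 (42 hosts, 62 usable)


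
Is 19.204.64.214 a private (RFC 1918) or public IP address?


RFC 1918 private ranges:
  10.0.0.0/8 (10.0.0.0 - 10.255.255.255)
  172.16.0.0/12 (172.16.0.0 - 172.31.255.255)
  192.168.0.0/16 (192.168.0.0 - 192.168.255.255)
Public (not in any RFC 1918 range)


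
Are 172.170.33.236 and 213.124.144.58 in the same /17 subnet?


Mask: 255.255.128.0
172.170.33.236 AND mask = 172.170.0.0
213.124.144.58 AND mask = 213.124.128.0
No, different subnets (172.170.0.0 vs 213.124.128.0)


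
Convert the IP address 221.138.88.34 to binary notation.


221 = 11011101
138 = 10001010
88 = 01011000
34 = 00100010
Binary: 11011101.10001010.01011000.00100010


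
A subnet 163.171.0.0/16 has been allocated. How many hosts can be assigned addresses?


Host bits = 32 - 16 = 16
Total addresses = 2^16 = 65536
Usable = total - 2 (network and broadcast)
Usable hosts: 65534


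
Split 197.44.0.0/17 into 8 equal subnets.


New prefix = 17 + 3 = 20
Each subnet has 4096 addresses
  197.44.0.0/20
  197.44.16.0/20
  197.44.32.0/20
  197.44.48.0/20
  197.44.64.0/20
  197.44.80.0/20
  197.44.96.0/20
  197.44.112.0/20
Subnets: 197.44.0.0/20, 197.44.16.0/20, 197.44.32.0/20, 197.44.48.0/20, 197.44.64.0/20, 197.44.80.0/20, 197.44.96.0/20, 197.44.112.0/20


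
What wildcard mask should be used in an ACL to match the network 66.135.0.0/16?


Subnet mask: 255.255.0.0
Wildcard = 255.255.255.255 - subnet mask
255 - 255 = 0
255 - 255 = 0
255 - 0 = 255
255 - 0 = 255
Wildcard: 0.0.255.255


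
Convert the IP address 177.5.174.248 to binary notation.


177 = 10110001
5 = 00000101
174 = 10101110
248 = 11111000
Binary: 10110001.00000101.10101110.11111000


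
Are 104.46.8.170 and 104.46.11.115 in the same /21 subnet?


Mask: 255.255.248.0
104.46.8.170 AND mask = 104.46.8.0
104.46.11.115 AND mask = 104.46.8.0
Yes, same subnet (104.46.8.0)


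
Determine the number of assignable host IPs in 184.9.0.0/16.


Host bits = 32 - 16 = 16
Total addresses = 2^16 = 65536
Usable = total - 2 (network and broadcast)
Usable hosts: 65534


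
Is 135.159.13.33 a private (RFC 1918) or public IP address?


RFC 1918 private ranges:
  10.0.0.0/8 (10.0.0.0 - 10.255.255.255)
  172.16.0.0/12 (172.16.0.0 - 172.31.255.255)
  192.168.0.0/16 (192.168.0.0 - 192.168.255.255)
Public (not in any RFC 1918 range)


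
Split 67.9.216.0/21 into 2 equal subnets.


New prefix = 21 + 1 = 22
Each subnet has 1024 addresses
  67.9.216.0/22
  67.9.220.0/22
Subnets: 67.9.216.0/22, 67.9.220.0/22


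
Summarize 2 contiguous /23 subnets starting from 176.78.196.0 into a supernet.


Original prefix: /23
Number of subnets: 2 = 2^1
New prefix = 23 - 1 = 22
Supernet: 176.78.196.0/22


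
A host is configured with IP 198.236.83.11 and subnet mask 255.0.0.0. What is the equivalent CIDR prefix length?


Binary: 11111111.00000000.00000000.00000000
Count leading 1s
Prefix: /8


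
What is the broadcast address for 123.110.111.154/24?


Network: 123.110.111.0/24
Host bits = 8
Set all host bits to 1:
Broadcast: 123.110.111.255


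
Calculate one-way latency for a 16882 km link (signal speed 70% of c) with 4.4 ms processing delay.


Speed = 0.7 * 3e5 km/s = 210000 km/s
Propagation delay = 16882 / 210000 = 0.0804 s = 80.3905 ms
Processing delay = 4.4 ms
Total one-way latency = 84.7905 ms


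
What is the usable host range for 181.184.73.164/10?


Network: 181.128.0.0
Broadcast: 181.191.255.255
First usable = network + 1
Last usable = broadcast - 1
Range: 181.128.0.1 to 181.191.255.254


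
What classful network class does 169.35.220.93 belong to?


First octet: 169
Binary: 10101001
10xxxxxx -> Class B (128-191)
Class B, default mask 255.255.0.0 (/16)


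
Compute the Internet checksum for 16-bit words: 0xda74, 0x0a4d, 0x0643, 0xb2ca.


Sum all words (with carry folding):
+ 0xda74 = 0xda74
+ 0x0a4d = 0xe4c1
+ 0x0643 = 0xeb04
+ 0xb2ca = 0x9dcf
One's complement: ~0x9dcf
Checksum = 0x6230


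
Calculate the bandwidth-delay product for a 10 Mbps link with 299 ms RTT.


BDP = bandwidth * RTT
= 10 Mbps * 299 ms
= 10 * 1e6 * 299 / 1000 bits
= 2990000 bits
= 373750 bytes
= 364.9902 KB
BDP = 2990000 bits (373750 bytes)


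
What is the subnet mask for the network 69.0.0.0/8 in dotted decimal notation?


/8 means 8 network bits, 24 host bits
Binary: 11111111000000000000000000000000
Mask: 255.0.0.0


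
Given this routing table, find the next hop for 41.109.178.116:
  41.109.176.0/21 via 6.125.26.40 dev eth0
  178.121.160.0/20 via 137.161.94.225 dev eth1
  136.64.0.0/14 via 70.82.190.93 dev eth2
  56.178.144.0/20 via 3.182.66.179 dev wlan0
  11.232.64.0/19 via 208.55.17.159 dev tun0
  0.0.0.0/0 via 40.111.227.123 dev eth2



Longest prefix match for 41.109.178.116:
  /21 41.109.176.0: MATCH
  /20 178.121.160.0: no
  /14 136.64.0.0: no
  /20 56.178.144.0: no
  /19 11.232.64.0: no
  /0 0.0.0.0: MATCH
Selected: next-hop 6.125.26.40 via eth0 (matched /21)


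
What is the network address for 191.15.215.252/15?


IP:   10111111.00001111.11010111.11111100
Mask: 11111111.11111110.00000000.00000000
AND operation:
Net:  10111111.00001110.00000000.00000000
Network: 191.14.0.0/15


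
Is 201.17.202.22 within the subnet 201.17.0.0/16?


Subnet network: 201.17.0.0
Test IP AND mask: 201.17.0.0
Yes, 201.17.202.22 is in 201.17.0.0/16


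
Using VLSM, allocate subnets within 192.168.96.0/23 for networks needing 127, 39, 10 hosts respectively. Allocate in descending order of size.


127 hosts -> /24 (254 usable): 192.168.96.0/24
39 hosts -> /26 (62 usable): 192.168.97.0/26
10 hosts -> /28 (14 usable): 192.168.97.64/28
Allocation: 192.168.96.0/24 (127 hosts, 254 usable); 192.168.97.0/26 (39 hosts, 62 usable); 192.168.97.64/28 (10 hosts, 14 usable)


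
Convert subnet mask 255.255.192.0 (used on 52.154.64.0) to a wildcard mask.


Subnet mask: 255.255.192.0
Wildcard = 255.255.255.255 - subnet mask
255 - 255 = 0
255 - 255 = 0
255 - 192 = 63
255 - 0 = 255
Wildcard: 0.0.63.255


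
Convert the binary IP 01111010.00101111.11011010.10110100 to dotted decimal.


01111010 = 122
00101111 = 47
11011010 = 218
10110100 = 180
IP: 122.47.218.180


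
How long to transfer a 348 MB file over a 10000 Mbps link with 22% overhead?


Effective throughput = 10000 * (1 - 22/100) = 7800 Mbps
File size in Mb = 348 * 8 = 2784 Mb
Time = 2784 / 7800
Time = 0.3569 seconds


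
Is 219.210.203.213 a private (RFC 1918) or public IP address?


RFC 1918 private ranges:
  10.0.0.0/8 (10.0.0.0 - 10.255.255.255)
  172.16.0.0/12 (172.16.0.0 - 172.31.255.255)
  192.168.0.0/16 (192.168.0.0 - 192.168.255.255)
Public (not in any RFC 1918 range)


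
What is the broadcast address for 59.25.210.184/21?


Network: 59.25.208.0/21
Host bits = 11
Set all host bits to 1:
Broadcast: 59.25.215.255


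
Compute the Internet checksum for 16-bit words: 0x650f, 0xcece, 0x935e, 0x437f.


Sum all words (with carry folding):
+ 0x650f = 0x650f
+ 0xcece = 0x33de
+ 0x935e = 0xc73c
+ 0x437f = 0x0abc
One's complement: ~0x0abc
Checksum = 0xf543


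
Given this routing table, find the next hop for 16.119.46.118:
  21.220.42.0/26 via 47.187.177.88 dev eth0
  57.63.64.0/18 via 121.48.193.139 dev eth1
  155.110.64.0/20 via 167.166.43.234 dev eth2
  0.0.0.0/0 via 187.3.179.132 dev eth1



Longest prefix match for 16.119.46.118:
  /26 21.220.42.0: no
  /18 57.63.64.0: no
  /20 155.110.64.0: no
  /0 0.0.0.0: MATCH
Selected: next-hop 187.3.179.132 via eth1 (matched /0)


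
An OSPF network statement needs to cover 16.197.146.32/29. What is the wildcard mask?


Subnet mask: 255.255.255.248
Wildcard = 255.255.255.255 - subnet mask
255 - 255 = 0
255 - 255 = 0
255 - 255 = 0
255 - 248 = 7
Wildcard: 0.0.0.7


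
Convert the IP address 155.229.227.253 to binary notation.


155 = 10011011
229 = 11100101
227 = 11100011
253 = 11111101
Binary: 10011011.11100101.11100011.11111101


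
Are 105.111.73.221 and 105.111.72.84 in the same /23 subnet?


Mask: 255.255.254.0
105.111.73.221 AND mask = 105.111.72.0
105.111.72.84 AND mask = 105.111.72.0
Yes, same subnet (105.111.72.0)


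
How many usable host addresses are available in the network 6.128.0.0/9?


Host bits = 32 - 9 = 23
Total addresses = 2^23 = 8388608
Usable = total - 2 (network and broadcast)
Usable hosts: 8388606


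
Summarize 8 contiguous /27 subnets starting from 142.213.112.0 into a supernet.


Original prefix: /27
Number of subnets: 8 = 2^3
New prefix = 27 - 3 = 24
Supernet: 142.213.112.0/24


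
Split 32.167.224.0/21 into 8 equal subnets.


New prefix = 21 + 3 = 24
Each subnet has 256 addresses
  32.167.224.0/24
  32.167.225.0/24
  32.167.226.0/24
  32.167.227.0/24
  32.167.228.0/24
  32.167.229.0/24
  32.167.230.0/24
  32.167.231.0/24
Subnets: 32.167.224.0/24, 32.167.225.0/24, 32.167.226.0/24, 32.167.227.0/24, 32.167.228.0/24, 32.167.229.0/24, 32.167.230.0/24, 32.167.231.0/24


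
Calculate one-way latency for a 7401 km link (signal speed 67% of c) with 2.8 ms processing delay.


Speed = 0.67 * 3e5 km/s = 201000 km/s
Propagation delay = 7401 / 201000 = 0.0368 s = 36.8209 ms
Processing delay = 2.8 ms
Total one-way latency = 39.6209 ms


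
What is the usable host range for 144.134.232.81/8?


Network: 144.0.0.0
Broadcast: 144.255.255.255
First usable = network + 1
Last usable = broadcast - 1
Range: 144.0.0.1 to 144.255.255.254


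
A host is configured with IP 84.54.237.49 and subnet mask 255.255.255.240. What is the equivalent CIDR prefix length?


Binary: 11111111.11111111.11111111.11110000
Count leading 1s
Prefix: /28


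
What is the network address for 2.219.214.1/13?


IP:   00000010.11011011.11010110.00000001
Mask: 11111111.11111000.00000000.00000000
AND operation:
Net:  00000010.11011000.00000000.00000000
Network: 2.216.0.0/13


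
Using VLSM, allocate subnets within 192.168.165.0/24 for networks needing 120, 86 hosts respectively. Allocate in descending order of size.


120 hosts -> /25 (126 usable): 192.168.165.0/25
86 hosts -> /25 (126 usable): 192.168.165.128/25
Allocation: 192.168.165.0/25 (120 hosts, 126 usable); 192.168.165.128/25 (86 hosts, 126 usable)


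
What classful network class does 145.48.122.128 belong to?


First octet: 145
Binary: 10010001
10xxxxxx -> Class B (128-191)
Class B, default mask 255.255.0.0 (/16)


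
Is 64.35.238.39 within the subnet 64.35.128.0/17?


Subnet network: 64.35.128.0
Test IP AND mask: 64.35.128.0
Yes, 64.35.238.39 is in 64.35.128.0/17


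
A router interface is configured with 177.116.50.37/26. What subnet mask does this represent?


/26 means 26 network bits, 6 host bits
Binary: 11111111111111111111111111000000
Mask: 255.255.255.192


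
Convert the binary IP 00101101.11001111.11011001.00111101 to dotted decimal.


00101101 = 45
11001111 = 207
11011001 = 217
00111101 = 61
IP: 45.207.217.61


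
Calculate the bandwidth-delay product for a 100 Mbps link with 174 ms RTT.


BDP = bandwidth * RTT
= 100 Mbps * 174 ms
= 100 * 1e6 * 174 / 1000 bits
= 17400000 bits
= 2175000 bytes
= 2124.0234 KB
BDP = 17400000 bits (2175000 bytes)
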